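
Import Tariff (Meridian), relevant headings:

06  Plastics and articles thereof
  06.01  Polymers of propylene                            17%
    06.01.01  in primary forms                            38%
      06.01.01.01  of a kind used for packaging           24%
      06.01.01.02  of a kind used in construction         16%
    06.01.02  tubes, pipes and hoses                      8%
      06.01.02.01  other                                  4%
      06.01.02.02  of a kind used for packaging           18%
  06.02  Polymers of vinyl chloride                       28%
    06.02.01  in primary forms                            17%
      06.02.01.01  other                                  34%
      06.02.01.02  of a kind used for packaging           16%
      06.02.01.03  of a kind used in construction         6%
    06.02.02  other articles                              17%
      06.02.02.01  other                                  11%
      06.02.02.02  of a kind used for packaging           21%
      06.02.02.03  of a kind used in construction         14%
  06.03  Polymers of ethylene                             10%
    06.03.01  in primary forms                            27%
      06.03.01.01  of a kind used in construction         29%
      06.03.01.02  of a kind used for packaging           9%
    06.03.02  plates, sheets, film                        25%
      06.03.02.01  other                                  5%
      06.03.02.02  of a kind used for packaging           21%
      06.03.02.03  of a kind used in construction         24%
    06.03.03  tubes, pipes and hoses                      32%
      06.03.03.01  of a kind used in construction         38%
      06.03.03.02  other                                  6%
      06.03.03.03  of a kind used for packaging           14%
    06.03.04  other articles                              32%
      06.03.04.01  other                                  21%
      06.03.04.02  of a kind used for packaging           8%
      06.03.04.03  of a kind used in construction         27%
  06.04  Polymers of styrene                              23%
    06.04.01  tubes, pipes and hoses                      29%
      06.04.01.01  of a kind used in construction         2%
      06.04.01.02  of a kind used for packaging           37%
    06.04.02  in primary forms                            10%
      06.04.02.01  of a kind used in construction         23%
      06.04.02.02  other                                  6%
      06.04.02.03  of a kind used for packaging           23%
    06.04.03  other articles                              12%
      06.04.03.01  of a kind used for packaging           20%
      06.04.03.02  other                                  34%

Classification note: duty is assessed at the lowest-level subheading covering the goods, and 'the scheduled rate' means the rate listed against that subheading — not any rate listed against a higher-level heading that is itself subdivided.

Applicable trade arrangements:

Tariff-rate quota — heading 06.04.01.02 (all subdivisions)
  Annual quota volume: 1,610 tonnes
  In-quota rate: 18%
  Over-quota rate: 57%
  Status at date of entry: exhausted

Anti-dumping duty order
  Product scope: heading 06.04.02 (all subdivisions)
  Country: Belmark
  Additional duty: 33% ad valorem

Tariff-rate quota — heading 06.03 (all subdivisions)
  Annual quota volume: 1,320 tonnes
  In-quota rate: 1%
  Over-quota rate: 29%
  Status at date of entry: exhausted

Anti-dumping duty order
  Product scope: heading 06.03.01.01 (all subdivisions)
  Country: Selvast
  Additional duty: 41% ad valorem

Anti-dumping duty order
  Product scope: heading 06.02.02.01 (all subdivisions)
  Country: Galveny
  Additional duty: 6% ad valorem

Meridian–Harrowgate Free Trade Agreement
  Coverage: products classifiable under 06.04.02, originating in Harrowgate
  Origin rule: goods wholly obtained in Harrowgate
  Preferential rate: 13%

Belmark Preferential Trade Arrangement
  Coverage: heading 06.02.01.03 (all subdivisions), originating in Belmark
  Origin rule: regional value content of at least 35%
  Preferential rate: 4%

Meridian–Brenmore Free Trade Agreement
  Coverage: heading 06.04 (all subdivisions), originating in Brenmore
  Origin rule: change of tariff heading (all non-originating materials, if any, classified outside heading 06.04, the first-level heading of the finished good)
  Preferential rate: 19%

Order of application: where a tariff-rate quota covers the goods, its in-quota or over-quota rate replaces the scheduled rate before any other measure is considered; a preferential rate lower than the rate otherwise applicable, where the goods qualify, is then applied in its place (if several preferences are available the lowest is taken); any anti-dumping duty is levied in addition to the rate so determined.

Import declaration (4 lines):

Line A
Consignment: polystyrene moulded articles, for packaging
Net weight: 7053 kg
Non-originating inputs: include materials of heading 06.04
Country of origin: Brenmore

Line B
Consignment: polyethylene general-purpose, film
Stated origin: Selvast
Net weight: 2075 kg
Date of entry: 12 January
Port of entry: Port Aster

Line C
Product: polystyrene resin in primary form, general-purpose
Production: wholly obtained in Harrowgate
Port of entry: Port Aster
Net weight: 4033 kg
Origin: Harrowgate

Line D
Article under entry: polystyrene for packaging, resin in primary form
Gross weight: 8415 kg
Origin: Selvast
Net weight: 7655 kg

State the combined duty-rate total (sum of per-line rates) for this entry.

78%

Line A: polystyrene → 06.04; moulded articles → 06.04.03; for packaging → 06.04.03.01. Scheduled 20%. Brenmore agreement on 06.04: CTH not met. → 20%.
Line B: polyethylene → 06.03; film → 06.03.02; general-purpose → 06.03.02.01. Scheduled 5%. quota on 06.03 exhausted → over-quota 29%. → 29%.
Line C: polystyrene → 06.04; resin in primary form → 06.04.02; general-purpose → 06.04.02.02. Scheduled 6%. Harrowgate agreement on 06.04.02: wholly obtained → 13% available; preference 13% not lower than 6% → no reduction. → 6%.
Line D: polystyrene → 06.04; resin in primary form → 06.04.02; for packaging → 06.04.02.03. Scheduled 23%. No special measure applies. → 23%.
Sum: 20% + 29% + 6% + 23% = 78%.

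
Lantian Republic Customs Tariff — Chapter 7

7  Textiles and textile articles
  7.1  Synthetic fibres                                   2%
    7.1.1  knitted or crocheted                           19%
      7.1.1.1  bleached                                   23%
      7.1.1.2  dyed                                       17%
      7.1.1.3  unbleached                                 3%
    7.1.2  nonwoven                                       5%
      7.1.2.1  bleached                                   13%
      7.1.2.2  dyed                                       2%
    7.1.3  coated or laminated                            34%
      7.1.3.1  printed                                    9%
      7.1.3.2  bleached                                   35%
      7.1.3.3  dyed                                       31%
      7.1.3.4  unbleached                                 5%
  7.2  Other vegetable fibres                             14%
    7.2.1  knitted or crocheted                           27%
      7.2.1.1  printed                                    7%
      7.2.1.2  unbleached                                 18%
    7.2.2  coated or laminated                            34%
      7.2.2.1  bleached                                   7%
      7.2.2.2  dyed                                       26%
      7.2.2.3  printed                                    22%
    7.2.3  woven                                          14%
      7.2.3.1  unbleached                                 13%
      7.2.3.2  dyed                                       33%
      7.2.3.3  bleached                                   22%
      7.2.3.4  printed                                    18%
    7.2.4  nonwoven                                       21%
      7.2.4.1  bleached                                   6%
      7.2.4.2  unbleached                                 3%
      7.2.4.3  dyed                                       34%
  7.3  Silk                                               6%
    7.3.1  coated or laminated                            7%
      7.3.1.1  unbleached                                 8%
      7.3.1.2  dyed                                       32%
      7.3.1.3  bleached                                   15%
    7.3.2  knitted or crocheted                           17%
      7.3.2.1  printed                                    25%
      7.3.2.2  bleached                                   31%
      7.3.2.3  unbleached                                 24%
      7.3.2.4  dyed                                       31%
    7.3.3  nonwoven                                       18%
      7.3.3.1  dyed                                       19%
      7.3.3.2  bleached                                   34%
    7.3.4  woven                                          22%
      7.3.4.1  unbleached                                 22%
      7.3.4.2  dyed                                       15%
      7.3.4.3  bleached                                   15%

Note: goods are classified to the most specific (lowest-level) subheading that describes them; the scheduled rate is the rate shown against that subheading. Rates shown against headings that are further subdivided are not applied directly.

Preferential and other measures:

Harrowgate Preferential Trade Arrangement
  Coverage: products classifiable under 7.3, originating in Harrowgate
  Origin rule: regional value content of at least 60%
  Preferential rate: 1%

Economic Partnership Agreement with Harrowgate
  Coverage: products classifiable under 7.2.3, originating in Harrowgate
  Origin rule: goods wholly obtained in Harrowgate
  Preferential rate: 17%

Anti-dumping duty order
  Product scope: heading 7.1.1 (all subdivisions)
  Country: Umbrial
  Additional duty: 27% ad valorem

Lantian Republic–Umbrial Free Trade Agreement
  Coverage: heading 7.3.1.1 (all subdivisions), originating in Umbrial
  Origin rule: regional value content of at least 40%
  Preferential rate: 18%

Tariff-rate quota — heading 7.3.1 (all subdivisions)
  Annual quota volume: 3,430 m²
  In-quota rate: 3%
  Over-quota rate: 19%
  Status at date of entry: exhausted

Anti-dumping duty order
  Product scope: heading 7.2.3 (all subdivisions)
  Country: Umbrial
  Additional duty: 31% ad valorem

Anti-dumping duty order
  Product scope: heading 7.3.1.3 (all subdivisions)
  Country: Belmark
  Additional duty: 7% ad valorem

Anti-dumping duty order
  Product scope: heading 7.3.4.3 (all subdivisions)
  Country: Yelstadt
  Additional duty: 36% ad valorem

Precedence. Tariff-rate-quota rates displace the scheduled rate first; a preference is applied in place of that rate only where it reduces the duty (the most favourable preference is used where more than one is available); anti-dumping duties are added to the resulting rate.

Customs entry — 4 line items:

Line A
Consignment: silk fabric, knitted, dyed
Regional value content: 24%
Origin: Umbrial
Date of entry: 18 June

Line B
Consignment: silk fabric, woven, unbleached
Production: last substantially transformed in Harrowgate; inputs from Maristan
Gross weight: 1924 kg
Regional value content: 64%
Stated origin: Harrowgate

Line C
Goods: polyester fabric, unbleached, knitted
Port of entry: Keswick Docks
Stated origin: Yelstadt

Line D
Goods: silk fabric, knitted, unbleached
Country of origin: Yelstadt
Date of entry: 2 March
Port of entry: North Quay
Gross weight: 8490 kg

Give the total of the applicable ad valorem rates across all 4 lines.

Line A: silk → 7.3; knitted → 7.3.2; dyed → 7.3.2.4. Scheduled 31%. Umbrial agreement on 7.3.1.1: 7.3.2.4 not covered. → 31%.
Line B: silk → 7.3; woven → 7.3.4; unbleached → 7.3.4.1. Scheduled 22%. Harrowgate agreement on 7.3: RVC ≥ 60% → 1% available; Harrowgate agreement on 7.2.3: 7.3.4.1 not covered; preferential 1%. → 1%.
Line C: polyester → 7.1; knitted → 7.1.1; unbleached → 7.1.1.3. Scheduled 3%. No special measure applies. → 3%.
Line D: silk → 7.3; knitted → 7.3.2; unbleached → 7.3.2.3. Scheduled 24%. No special measure applies. → 24%.
Sum: 31% + 1% + 3% + 24% = 59%.

59%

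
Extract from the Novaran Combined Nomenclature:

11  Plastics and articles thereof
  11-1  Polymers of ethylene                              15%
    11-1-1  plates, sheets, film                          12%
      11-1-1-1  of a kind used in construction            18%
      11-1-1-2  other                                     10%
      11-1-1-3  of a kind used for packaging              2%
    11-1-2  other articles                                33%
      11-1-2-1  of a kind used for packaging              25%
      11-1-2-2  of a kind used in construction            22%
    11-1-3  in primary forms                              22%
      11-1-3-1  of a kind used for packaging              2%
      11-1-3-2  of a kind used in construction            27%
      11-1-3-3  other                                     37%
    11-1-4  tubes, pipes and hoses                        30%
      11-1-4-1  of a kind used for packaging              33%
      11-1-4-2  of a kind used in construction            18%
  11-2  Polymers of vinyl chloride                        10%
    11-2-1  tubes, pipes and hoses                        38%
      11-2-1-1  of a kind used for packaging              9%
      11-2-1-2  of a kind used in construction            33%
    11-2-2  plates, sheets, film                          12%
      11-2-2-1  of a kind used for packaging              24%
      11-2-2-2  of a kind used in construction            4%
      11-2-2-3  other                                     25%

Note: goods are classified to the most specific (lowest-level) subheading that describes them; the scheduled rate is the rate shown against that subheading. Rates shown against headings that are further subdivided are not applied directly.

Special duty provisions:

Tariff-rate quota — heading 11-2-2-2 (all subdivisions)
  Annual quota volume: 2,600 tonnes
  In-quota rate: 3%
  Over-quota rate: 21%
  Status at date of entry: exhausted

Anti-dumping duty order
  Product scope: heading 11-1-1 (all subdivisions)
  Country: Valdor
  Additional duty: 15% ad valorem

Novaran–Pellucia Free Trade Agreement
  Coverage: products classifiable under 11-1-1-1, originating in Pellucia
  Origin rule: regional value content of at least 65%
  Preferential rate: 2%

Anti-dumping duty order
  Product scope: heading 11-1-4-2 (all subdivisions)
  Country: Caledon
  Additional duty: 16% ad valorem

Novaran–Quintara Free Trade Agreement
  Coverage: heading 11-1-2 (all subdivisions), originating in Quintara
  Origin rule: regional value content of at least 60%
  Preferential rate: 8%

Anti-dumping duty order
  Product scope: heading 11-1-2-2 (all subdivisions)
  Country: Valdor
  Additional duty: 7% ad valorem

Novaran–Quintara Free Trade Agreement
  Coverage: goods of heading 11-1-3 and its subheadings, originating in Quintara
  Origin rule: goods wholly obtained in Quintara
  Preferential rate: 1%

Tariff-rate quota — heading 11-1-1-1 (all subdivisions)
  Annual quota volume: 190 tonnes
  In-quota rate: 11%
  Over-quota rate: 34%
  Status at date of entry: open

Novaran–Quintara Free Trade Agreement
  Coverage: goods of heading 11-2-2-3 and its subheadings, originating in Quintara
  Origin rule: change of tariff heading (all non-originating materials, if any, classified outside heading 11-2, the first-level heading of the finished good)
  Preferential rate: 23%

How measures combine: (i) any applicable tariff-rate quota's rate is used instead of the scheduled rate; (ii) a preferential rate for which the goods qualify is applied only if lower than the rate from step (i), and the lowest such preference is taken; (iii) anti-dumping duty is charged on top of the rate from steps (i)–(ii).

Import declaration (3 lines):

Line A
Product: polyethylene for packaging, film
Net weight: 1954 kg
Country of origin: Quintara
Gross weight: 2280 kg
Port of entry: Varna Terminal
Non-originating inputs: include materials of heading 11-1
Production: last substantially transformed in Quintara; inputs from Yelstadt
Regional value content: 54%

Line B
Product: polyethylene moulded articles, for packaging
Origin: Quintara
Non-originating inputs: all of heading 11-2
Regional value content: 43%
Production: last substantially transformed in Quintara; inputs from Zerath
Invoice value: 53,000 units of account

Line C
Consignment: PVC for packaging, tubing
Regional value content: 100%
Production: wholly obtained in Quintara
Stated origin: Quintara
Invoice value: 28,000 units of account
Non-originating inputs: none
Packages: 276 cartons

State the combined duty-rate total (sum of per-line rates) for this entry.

Line A: polyethylene → 11-1; film → 11-1-1; for packaging → 11-1-1-3. Scheduled 2%. Quintara agreement on 11-1-2: 11-1-1-3 not covered; Quintara agreement on 11-1-3: 11-1-1-3 not covered; Quintara agreement on 11-2-2-3: 11-1-1-3 not covered. → 2%.
Line B: polyethylene → 11-1; moulded articles → 11-1-2; for packaging → 11-1-2-1. Scheduled 25%. Quintara agreement on 11-1-2: RVC < 60%; Quintara agreement on 11-1-3: 11-1-2-1 not covered; Quintara agreement on 11-2-2-3: 11-1-2-1 not covered. → 25%.
Line C: PVC → 11-2; tubing → 11-2-1; for packaging → 11-2-1-1. Scheduled 9%. Quintara agreement on 11-1-2: 11-2-1-1 not covered; Quintara agreement on 11-1-3: 11-2-1-1 not covered; Quintara agreement on 11-2-2-3: 11-2-1-1 not covered. → 9%.
Sum: 2% + 25% + 9% = 36%.

36%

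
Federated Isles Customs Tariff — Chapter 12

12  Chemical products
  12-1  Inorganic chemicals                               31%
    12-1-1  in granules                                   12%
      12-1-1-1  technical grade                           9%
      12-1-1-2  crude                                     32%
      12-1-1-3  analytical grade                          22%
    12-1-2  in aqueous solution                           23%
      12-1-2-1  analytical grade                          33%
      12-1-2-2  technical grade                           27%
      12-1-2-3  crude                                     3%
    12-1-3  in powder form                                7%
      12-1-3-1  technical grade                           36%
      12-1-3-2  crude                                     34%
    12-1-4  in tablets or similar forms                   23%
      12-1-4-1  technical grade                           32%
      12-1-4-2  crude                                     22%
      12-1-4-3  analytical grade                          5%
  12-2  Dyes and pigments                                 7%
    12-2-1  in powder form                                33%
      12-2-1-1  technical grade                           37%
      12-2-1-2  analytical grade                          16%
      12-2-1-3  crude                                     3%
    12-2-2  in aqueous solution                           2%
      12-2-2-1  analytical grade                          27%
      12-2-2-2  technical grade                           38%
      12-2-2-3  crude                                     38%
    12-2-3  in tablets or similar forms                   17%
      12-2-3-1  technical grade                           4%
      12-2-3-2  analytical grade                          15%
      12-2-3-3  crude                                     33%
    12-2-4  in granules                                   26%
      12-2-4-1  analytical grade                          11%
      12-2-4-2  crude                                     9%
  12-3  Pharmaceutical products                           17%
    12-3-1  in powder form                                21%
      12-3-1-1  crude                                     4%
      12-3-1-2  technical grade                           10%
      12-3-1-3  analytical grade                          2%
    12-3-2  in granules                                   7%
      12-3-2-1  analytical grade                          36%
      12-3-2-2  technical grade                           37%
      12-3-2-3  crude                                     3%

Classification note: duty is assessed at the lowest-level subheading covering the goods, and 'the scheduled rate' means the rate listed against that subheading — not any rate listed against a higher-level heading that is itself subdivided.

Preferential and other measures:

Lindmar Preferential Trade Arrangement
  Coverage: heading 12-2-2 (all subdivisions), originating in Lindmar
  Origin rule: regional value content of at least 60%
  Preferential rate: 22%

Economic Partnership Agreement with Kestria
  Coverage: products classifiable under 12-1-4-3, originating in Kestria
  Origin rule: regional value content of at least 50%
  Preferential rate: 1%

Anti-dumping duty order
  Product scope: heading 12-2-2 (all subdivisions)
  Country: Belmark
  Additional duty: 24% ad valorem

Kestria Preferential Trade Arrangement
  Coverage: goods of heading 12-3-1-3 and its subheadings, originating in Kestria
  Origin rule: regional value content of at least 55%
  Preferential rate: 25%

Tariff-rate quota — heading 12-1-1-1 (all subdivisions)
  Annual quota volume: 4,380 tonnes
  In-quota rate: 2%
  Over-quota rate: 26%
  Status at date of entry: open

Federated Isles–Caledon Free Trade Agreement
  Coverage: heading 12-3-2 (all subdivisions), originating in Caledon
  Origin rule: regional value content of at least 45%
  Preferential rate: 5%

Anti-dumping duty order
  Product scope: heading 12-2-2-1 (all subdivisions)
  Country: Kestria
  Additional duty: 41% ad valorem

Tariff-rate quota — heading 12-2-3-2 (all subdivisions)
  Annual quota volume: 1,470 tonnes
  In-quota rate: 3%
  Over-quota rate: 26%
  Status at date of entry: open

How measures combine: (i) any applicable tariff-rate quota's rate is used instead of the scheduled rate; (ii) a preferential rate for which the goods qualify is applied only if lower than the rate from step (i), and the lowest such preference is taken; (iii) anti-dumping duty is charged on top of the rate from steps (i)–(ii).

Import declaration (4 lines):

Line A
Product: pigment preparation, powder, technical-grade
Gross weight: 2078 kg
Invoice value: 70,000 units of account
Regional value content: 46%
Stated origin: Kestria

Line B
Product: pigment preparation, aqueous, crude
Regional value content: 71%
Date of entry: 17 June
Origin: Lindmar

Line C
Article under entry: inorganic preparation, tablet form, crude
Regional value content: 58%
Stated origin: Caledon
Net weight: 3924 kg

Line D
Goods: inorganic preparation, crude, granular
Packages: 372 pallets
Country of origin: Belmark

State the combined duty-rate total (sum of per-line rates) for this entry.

113%

Line A: pigment → 12-2; powder → 12-2-1; technical-grade → 12-2-1-1. Scheduled 37%. Kestria agreement on 12-1-4-3: 12-2-1-1 not covered; Kestria agreement on 12-3-1-3: 12-2-1-1 not covered. → 37%.
Line B: pigment → 12-2; aqueous → 12-2-2; crude → 12-2-2-3. Scheduled 38%. Lindmar agreement on 12-2-2: RVC ≥ 60% → 22% available; preferential 22%. → 22%.
Line C: inorganic → 12-1; tablet form → 12-1-4; crude → 12-1-4-2. Scheduled 22%. Caledon agreement on 12-3-2: 12-1-4-2 not covered. → 22%.
Line D: inorganic → 12-1; granular → 12-1-1; crude → 12-1-1-2. Scheduled 32%. No special measure applies. → 32%.
Sum: 37% + 22% + 22% + 32% = 113%.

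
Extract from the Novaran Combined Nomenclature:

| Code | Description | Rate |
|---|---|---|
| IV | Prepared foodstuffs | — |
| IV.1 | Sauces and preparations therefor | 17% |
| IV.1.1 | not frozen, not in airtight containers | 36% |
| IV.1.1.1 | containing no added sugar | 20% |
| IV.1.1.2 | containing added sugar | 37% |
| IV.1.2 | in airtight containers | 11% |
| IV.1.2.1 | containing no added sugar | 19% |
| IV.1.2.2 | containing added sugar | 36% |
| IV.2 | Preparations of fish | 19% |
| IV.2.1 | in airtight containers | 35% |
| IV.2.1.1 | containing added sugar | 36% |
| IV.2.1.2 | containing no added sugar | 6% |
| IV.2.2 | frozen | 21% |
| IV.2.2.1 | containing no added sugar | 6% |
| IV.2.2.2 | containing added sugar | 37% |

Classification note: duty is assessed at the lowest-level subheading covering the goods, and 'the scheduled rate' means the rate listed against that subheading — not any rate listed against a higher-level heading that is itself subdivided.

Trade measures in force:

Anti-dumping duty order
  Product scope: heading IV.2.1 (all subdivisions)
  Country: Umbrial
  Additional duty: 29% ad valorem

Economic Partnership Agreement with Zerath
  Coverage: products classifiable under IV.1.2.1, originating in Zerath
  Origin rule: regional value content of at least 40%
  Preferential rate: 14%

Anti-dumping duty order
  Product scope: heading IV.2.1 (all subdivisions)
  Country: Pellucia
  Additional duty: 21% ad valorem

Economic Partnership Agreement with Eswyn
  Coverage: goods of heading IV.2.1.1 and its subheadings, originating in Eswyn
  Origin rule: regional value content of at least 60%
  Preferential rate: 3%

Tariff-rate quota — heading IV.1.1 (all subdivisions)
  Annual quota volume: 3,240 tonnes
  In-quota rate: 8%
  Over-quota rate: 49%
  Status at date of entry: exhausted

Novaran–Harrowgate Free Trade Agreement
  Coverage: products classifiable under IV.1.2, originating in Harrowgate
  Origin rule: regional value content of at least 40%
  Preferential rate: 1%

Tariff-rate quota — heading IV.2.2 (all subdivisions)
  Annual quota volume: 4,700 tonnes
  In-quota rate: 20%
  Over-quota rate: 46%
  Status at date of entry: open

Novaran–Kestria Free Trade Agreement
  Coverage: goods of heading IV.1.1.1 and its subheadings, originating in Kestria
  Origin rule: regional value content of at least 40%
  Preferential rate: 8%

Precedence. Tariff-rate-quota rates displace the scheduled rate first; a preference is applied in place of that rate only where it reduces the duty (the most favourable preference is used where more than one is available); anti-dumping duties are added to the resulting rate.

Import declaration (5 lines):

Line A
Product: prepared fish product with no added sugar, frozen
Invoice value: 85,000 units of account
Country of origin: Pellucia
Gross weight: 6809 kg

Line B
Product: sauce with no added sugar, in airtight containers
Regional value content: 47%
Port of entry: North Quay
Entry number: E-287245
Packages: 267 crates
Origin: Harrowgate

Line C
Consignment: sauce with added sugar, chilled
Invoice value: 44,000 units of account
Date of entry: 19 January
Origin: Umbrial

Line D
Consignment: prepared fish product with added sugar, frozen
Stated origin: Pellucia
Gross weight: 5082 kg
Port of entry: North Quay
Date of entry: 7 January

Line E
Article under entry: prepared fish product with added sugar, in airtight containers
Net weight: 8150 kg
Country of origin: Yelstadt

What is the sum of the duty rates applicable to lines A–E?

Line A: prepared fish product → IV.2; frozen → IV.2.2; with no added sugar → IV.2.2.1. Scheduled 6%. quota on IV.2.2 open → in-quota 20%. → 20%.
Line B: sauce → IV.1; in airtight containers → IV.1.2; with no added sugar → IV.1.2.1. Scheduled 19%. Harrowgate agreement on IV.1.2: RVC ≥ 40% → 1% available; preferential 1%. → 1%.
Line C: sauce → IV.1; chilled → IV.1.1; with added sugar → IV.1.1.2. Scheduled 37%. quota on IV.1.1 exhausted → over-quota 49%. → 49%.
Line D: prepared fish product → IV.2; frozen → IV.2.2; with added sugar → IV.2.2.2. Scheduled 37%. quota on IV.2.2 open → in-quota 20%. → 20%.
Line E: prepared fish product → IV.2; in airtight containers → IV.2.1; with added sugar → IV.2.1.1. Scheduled 36%. No special measure applies. → 36%.
Sum: 20% + 1% + 49% + 20% + 36% = 126%.

126%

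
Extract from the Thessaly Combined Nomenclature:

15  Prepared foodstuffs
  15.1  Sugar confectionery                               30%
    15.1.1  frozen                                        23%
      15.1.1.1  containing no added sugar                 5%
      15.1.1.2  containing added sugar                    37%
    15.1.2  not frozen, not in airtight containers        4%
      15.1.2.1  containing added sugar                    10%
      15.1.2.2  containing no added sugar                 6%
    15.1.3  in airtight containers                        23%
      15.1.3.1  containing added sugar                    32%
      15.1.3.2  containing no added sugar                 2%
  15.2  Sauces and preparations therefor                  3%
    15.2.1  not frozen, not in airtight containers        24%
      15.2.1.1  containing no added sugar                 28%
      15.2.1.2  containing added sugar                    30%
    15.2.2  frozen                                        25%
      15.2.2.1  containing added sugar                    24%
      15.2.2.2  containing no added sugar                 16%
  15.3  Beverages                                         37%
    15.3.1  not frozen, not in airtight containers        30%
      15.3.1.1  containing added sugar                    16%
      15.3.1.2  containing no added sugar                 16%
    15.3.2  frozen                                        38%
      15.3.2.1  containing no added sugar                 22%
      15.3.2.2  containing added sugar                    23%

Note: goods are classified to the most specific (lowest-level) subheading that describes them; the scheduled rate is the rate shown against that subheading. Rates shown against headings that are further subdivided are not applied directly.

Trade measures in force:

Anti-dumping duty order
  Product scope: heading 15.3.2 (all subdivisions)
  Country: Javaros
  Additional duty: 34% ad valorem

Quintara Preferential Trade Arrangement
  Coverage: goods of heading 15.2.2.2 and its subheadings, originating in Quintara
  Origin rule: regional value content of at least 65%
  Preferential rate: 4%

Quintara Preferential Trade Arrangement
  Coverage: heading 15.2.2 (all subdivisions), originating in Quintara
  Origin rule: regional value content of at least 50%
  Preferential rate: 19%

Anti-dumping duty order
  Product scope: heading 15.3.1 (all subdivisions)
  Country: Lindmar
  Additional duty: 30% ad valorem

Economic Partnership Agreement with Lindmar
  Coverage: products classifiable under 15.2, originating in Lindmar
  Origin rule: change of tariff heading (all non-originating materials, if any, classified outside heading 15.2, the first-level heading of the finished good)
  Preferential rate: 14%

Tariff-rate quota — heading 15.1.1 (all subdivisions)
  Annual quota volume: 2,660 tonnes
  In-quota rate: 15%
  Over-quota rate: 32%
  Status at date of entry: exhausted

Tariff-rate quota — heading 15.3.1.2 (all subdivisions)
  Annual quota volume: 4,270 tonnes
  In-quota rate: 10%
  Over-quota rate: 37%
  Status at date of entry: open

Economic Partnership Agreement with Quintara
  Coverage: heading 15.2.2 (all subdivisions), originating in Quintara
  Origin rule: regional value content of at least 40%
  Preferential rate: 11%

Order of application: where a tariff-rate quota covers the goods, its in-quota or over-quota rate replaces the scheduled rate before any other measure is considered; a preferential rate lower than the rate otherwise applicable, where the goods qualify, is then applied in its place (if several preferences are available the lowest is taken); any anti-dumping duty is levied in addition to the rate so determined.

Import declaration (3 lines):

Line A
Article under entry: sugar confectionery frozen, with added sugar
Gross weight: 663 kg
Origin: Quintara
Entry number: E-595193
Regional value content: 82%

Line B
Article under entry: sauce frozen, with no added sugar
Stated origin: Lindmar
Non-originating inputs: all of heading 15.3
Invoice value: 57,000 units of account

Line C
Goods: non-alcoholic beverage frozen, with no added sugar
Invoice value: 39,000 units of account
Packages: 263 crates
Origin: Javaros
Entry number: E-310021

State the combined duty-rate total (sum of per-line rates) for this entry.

Line A: sugar confectionery → 15.1; frozen → 15.1.1; with added sugar → 15.1.1.2. Scheduled 37%. quota on 15.1.1 exhausted → over-quota 32%; Quintara agreement on 15.2.2.2: 15.1.1.2 not covered; Quintara agreement on 15.2.2: 15.1.1.2 not covered; Quintara agreement on 15.2.2: 15.1.1.2 not covered. → 32%.
Line B: sauce → 15.2; frozen → 15.2.2; with no added sugar → 15.2.2.2. Scheduled 16%. Lindmar agreement on 15.2: CTH met → 14% available; preferential 14%. → 14%.
Line C: non-alcoholic beverage → 15.3; frozen → 15.3.2; with no added sugar → 15.3.2.1. Scheduled 22%. anti-dumping (Javaros, 15.3.2): +34%; total 22% + 34% = 56%. → 56%.
Sum: 32% + 14% + 56% = 102%.

102%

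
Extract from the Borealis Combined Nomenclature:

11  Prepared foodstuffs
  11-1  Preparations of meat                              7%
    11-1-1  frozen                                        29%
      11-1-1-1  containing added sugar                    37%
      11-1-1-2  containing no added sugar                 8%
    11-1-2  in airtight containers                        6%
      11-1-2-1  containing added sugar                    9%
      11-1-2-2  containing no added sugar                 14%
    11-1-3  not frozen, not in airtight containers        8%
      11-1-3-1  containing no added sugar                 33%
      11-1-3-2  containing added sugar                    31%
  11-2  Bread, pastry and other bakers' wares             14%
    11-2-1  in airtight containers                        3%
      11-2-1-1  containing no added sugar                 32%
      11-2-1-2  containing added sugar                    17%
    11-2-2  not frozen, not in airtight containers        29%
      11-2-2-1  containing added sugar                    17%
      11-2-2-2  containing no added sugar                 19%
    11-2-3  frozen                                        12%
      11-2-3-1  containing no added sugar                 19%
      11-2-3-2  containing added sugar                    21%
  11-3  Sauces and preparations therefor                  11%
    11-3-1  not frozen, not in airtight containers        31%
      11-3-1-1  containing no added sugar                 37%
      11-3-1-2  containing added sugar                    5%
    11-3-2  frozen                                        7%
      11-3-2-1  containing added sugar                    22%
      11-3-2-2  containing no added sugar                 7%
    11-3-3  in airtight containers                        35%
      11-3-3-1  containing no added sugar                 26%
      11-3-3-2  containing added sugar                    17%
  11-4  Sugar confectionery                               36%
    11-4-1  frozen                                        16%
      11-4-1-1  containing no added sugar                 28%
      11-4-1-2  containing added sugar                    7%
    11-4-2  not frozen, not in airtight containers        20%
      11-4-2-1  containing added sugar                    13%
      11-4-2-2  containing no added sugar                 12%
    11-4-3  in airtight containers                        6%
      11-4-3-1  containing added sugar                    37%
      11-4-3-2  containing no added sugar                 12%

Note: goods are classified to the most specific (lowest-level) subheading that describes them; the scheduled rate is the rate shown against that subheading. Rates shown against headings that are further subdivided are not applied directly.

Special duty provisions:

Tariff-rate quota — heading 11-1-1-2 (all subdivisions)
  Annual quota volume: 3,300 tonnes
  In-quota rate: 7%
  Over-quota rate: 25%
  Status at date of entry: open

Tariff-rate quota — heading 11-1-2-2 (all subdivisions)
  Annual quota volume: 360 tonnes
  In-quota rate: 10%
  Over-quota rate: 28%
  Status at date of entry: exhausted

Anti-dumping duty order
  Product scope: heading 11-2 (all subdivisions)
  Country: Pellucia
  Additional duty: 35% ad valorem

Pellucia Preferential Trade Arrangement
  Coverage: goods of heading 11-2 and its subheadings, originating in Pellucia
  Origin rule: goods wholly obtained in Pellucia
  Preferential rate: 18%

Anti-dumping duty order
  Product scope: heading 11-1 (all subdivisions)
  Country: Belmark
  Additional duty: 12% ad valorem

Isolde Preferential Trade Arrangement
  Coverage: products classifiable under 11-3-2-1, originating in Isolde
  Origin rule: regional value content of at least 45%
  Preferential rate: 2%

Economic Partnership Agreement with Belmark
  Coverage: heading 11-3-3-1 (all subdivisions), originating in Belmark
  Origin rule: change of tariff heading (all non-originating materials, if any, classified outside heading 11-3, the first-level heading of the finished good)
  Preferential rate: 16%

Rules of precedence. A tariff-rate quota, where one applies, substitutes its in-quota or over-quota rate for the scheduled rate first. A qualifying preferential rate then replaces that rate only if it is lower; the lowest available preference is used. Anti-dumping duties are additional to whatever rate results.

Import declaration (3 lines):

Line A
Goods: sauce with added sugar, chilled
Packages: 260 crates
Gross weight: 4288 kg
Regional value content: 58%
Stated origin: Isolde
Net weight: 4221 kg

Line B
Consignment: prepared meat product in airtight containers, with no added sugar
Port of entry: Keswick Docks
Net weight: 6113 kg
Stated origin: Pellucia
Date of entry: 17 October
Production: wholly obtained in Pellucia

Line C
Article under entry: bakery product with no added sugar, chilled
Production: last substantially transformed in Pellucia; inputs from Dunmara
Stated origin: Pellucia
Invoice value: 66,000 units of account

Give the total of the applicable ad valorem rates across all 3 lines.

Line A: sauce → 11-3; chilled → 11-3-1; with added sugar → 11-3-1-2. Scheduled 5%. Isolde agreement on 11-3-2-1: 11-3-1-2 not covered. → 5%.
Line B: prepared meat product → 11-1; in airtight containers → 11-1-2; with no added sugar → 11-1-2-2. Scheduled 14%. quota on 11-1-2-2 exhausted → over-quota 28%; Pellucia agreement on 11-2: 11-1-2-2 not covered. → 28%.
Line C: bakery product → 11-2; chilled → 11-2-2; with no added sugar → 11-2-2-2. Scheduled 19%. Pellucia agreement on 11-2: not wholly obtained; anti-dumping (Pellucia, 11-2): +35%; total 19% + 35% = 54%. → 54%.
Sum: 5% + 28% + 54% = 87%.

87%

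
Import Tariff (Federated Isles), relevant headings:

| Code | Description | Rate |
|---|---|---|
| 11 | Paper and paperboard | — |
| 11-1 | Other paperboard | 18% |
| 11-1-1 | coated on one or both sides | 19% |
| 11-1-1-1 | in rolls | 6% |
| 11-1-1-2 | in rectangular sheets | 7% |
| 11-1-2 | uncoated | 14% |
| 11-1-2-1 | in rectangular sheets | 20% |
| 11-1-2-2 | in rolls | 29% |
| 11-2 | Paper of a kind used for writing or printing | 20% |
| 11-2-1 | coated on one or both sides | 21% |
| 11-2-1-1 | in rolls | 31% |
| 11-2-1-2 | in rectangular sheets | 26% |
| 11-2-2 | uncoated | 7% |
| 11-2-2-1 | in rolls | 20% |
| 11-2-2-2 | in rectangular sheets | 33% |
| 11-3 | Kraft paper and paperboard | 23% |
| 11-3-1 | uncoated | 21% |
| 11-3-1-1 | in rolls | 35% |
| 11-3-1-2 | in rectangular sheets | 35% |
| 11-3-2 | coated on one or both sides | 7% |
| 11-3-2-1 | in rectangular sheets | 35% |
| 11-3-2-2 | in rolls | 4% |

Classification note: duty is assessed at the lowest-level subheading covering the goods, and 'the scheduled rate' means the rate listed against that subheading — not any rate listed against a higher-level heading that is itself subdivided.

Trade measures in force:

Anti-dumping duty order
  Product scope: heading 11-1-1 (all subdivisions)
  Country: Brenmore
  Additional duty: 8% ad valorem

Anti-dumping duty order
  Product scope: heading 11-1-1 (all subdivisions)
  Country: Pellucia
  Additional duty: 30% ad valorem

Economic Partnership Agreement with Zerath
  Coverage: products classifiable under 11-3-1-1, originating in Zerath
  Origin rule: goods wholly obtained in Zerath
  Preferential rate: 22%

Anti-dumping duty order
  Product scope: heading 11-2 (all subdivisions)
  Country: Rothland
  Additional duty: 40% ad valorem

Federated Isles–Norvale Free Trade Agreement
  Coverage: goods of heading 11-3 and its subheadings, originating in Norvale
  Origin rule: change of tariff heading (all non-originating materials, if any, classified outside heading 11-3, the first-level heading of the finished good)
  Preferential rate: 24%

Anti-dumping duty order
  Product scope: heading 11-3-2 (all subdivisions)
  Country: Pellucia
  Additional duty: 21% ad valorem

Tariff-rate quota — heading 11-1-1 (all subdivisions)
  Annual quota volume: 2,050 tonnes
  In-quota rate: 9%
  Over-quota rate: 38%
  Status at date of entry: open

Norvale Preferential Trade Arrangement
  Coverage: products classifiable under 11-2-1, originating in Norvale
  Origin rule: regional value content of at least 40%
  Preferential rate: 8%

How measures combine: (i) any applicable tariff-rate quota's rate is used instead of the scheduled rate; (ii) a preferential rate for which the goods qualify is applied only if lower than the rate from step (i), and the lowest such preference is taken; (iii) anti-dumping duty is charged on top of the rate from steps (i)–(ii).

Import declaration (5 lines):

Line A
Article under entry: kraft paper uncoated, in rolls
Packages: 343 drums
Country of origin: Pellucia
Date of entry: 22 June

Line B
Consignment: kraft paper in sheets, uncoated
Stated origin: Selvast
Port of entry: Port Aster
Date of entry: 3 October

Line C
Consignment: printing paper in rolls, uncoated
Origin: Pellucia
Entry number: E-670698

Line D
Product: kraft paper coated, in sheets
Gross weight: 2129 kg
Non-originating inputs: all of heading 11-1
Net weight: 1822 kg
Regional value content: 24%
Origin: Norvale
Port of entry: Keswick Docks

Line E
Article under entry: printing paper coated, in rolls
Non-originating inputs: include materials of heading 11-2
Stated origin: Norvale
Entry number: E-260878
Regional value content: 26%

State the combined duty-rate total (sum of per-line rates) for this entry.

Line A: kraft paper → 11-3; uncoated → 11-3-1; in rolls → 11-3-1-1. Scheduled 35%. No special measure applies. → 35%.
Line B: kraft paper → 11-3; uncoated → 11-3-1; in sheets → 11-3-1-2. Scheduled 35%. No special measure applies. → 35%.
Line C: printing paper → 11-2; uncoated → 11-2-2; in rolls → 11-2-2-1. Scheduled 20%. No special measure applies. → 20%.
Line D: kraft paper → 11-3; coated → 11-3-2; in sheets → 11-3-2-1. Scheduled 35%. Norvale agreement on 11-3: CTH met → 24% available; Norvale agreement on 11-2-1: 11-3-2-1 not covered; preferential 24%. → 24%.
Line E: printing paper → 11-2; coated → 11-2-1; in rolls → 11-2-1-1. Scheduled 31%. Norvale agreement on 11-3: 11-2-1-1 not covered; Norvale agreement on 11-2-1: RVC < 40%. → 31%.
Sum: 35% + 35% + 20% + 24% + 31% = 145%.

145%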